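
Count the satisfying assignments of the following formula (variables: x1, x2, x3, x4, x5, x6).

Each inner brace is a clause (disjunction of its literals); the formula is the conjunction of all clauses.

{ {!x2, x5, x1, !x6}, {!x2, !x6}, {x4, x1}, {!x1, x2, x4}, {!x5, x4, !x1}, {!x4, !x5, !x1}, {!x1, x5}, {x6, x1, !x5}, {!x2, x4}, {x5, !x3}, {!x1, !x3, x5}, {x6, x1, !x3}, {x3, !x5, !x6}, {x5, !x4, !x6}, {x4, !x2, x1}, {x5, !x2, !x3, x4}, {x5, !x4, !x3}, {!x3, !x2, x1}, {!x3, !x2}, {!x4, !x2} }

There are 2^6 = 64 truth assignments over (x1, x2, x3, x4, x5, x6).
Split on x6. With x6 = true, the clauses containing x6 are satisfied and !x6 drops from the rest; 1 of the 2^5 = 32 assignments to the other variables satisfy what remains.
With x6 = false, by the same count on the reduced clause set, 1 assignment works.
(One model: x1=F, x2=F, x3=F, x4=T, x5=F, x6=F.)
Total: 1 + 1 = 2.

2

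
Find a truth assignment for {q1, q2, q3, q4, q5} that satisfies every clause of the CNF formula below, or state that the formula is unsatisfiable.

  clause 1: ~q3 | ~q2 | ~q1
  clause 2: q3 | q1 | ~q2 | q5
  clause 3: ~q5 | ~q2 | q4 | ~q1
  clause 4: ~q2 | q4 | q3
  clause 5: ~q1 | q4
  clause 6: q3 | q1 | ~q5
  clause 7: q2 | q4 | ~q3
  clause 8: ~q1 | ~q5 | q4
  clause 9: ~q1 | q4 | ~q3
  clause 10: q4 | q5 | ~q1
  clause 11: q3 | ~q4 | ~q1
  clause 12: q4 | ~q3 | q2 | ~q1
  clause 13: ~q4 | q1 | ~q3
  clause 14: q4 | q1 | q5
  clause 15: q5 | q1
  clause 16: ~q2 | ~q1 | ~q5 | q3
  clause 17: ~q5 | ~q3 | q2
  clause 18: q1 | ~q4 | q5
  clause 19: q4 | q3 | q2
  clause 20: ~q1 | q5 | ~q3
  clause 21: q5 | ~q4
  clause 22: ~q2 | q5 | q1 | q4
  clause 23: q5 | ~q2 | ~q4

q1 ↦ 0, q2 ↦ 1, q3 ↦ 1, q4 ↦ 0, q5 ↦ 1

Suppose q1 = 0.
From the singleton clause (q5), q5 = 1.
From the singleton clause (q3), q3 = 1.
From the singleton clause (~q4), q4 = 0.
From the singleton clause (q2), q2 = 1.
All clauses are satisfied.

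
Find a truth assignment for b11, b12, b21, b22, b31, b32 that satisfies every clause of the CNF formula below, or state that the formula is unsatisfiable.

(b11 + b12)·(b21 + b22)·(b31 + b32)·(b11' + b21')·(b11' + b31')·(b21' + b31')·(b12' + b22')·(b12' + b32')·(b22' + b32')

Branch on b11: set b11 = 1.
Unit clause (b21') forces b21 = 0.
Unit clause (b22) forces b22 = 1.
Unit clause (b31') forces b31 = 0.
Unit clause (b32) forces b32 = 1.
But (b32') is also a unit clause — contradiction.
Backtrack on b11: now try b11 = 0.
Unit clause (b12) forces b12 = 1.
Unit clause (b22') forces b22 = 0.
Unit clause (b21) forces b21 = 1.
Unit clause (b31') forces b31 = 0.
Unit clause (b32) forces b32 = 1.
But (b32') is also a unit clause — contradiction.
Neither b11 = 1 nor b11 = 0 works.

UNSATISFIABLE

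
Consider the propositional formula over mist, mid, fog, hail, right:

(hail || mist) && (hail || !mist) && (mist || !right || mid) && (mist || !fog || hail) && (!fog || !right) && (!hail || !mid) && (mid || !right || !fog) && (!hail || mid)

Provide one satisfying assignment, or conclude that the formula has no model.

Branch on hail: set hail = true.
From the singleton clause (!mid), mid = false.
But (mid) is also a unit clause — contradiction.
So hail must be the other value — set hail = false.
From the singleton clause (mist), mist = true.
But (!mist) is also a unit clause — contradiction.
Neither hail = true nor hail = false works.

UNSATISFIABLE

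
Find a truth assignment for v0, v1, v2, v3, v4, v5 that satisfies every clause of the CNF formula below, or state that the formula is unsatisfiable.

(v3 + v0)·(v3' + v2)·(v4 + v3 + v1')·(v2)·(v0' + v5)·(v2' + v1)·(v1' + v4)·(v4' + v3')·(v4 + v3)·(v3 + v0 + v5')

v0: 1, v1: 1, v2: 1, v3: 0, v4: 1, v5: 1

The clause (v2) is unit, so v2 = 1.
The clause (v1) is unit, so v1 = 1.
The clause (v4) is unit, so v4 = 1.
The clause (v3') is unit, so v3 = 0.
The clause (v0) is unit, so v0 = 1.
The clause (v5) is unit, so v5 = 1.
Every clause now holds.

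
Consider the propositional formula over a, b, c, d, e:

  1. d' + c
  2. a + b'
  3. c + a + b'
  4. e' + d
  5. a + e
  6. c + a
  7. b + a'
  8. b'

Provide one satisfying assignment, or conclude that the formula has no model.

From the singleton clause (b'), b = 0.
From the singleton clause (a'), a = 0.
From the singleton clause (e), e = 1.
From the singleton clause (d), d = 1.
From the singleton clause (c), c = 1.
All clauses are satisfied.

a: 0, b: 0, c: 1, d: 1, e: 1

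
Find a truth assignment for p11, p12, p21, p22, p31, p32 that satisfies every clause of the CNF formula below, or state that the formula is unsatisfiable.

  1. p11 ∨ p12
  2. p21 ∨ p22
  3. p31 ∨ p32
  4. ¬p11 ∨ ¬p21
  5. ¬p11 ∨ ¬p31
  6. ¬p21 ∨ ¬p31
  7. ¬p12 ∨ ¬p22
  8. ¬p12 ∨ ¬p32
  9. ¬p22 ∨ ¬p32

UNSATISFIABLE

Case p11 = True:
Unit clause (¬p21) forces p21 = False.
Unit clause (p22) forces p22 = True.
Unit clause (¬p31) forces p31 = False.
Unit clause (p32) forces p32 = True.
Now (¬p32) is unsatisfied and unit — conflict.
Backtrack on p11: now try p11 = False.
Unit clause (p12) forces p12 = True.
Unit clause (¬p22) forces p22 = False.
Unit clause (p21) forces p21 = True.
Unit clause (¬p31) forces p31 = False.
Unit clause (p32) forces p32 = True.
Now (¬p32) is unsatisfied and unit — conflict.
Neither p11 = True nor p11 = False works.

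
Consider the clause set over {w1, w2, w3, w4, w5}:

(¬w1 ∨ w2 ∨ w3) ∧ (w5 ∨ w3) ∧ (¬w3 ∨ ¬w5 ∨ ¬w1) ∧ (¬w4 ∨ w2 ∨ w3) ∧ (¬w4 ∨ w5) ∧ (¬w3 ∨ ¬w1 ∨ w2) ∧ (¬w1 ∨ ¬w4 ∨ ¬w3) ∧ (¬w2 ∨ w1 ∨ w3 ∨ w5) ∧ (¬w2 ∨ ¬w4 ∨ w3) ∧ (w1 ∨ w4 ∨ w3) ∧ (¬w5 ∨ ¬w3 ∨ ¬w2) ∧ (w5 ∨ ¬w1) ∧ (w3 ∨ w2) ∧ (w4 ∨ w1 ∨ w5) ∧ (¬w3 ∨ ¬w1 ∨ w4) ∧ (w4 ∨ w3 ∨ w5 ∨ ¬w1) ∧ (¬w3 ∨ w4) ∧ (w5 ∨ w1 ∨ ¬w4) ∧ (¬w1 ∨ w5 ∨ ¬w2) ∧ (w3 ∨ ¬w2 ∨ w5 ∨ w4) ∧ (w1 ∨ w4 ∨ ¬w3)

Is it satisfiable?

Yes

Case w5 = True:
Case w3 = False:
(w2) alone gives w2 = True.
(¬w4) alone gives w4 = False.
(w1) alone gives w1 = True.
This assignment satisfies each clause.
A satisfying assignment: w1=True; w2=True; w3=False; w4=False; w5=True.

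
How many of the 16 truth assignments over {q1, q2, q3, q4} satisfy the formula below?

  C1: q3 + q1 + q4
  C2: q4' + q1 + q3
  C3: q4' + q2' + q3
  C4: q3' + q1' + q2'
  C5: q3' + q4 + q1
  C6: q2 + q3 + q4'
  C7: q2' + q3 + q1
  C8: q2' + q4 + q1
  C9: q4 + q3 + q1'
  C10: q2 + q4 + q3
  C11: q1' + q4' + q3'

3

There are 2^4 = 16 truth assignments over (q1, q2, q3, q4).
Check each against the 11 clauses (columns in the order q1, q2, q3, q4):
  F F F F  ✗ fails (q3 + q1 + q4)
  F F F T  ✗ fails (q4' + q1 + q3)
  F F T F  ✗ fails (q3' + q4 + q1)
  F F T T  ✓ satisfies all
  F T F F  ✗ fails (q3 + q1 + q4)
  F T F T  ✗ fails (q4' + q1 + q3)
  F T T F  ✗ fails (q3' + q4 + q1)
  F T T T  ✓ satisfies all
  T F F F  ✗ fails (q4 + q3 + q1')
  T F F T  ✗ fails (q2 + q3 + q4')
  T F T F  ✓ satisfies all
  T F T T  ✗ fails (q1' + q4' + q3')
  T T F F  ✗ fails (q4 + q3 + q1')
  T T F T  ✗ fails (q4' + q2' + q3)
  T T T F  ✗ fails (q3' + q1' + q2')
  T T T T  ✗ fails (q3' + q1' + q2')
3 of the 16 rows are models.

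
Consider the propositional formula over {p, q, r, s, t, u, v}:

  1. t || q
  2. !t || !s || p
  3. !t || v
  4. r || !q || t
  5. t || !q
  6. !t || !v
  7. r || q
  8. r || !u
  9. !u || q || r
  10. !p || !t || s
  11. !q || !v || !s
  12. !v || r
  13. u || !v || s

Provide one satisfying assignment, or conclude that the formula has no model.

Suppose t = true.
The clause (v) is unit, so v = true.
That conflicts with the unit clause (!v).
Backtrack on t: now try t = false.
The clause (q) is unit, so q = true.
That conflicts with the unit clause (!q).
Either choice for t ends in contradiction.

UNSATISFIABLE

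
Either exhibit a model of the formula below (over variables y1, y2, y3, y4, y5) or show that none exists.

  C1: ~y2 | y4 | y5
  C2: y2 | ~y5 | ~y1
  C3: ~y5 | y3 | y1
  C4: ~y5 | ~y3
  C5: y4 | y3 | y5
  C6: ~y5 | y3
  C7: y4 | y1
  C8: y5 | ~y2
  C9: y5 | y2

UNSATISFIABLE

Try y5 = 0.
(~y2) alone gives y2 = 0.
That conflicts with the unit clause (y2).
So y5 must be the other value — set y5 = 1.
(~y3) alone gives y3 = 0.
That conflicts with the unit clause (y3).
Either choice for y5 ends in contradiction.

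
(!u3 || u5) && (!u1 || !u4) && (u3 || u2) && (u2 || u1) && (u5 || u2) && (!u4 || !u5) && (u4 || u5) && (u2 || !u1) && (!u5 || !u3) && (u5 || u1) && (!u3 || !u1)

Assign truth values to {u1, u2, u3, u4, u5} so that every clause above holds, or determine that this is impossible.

u1: true, u2: true, u3: false, u4: false, u5: true

Try u3 = false.
Unit clause (u2) forces u2 = true.
Try u1 = true.
Unit clause (!u4) forces u4 = false.
Unit clause (u5) forces u5 = true.
This assignment satisfies each clause.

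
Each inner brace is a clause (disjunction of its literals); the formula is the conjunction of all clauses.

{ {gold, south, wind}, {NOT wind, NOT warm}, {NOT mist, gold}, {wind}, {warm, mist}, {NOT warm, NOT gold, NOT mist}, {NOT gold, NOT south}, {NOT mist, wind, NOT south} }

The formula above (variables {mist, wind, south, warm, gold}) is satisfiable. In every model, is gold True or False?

True

Suppose gold = false.
(NOT mist) alone gives mist = false.
(wind) alone gives wind = true.
(NOT warm) alone gives warm = false.
But (warm) is also a unit clause — contradiction.
So every satisfying assignment has gold = True.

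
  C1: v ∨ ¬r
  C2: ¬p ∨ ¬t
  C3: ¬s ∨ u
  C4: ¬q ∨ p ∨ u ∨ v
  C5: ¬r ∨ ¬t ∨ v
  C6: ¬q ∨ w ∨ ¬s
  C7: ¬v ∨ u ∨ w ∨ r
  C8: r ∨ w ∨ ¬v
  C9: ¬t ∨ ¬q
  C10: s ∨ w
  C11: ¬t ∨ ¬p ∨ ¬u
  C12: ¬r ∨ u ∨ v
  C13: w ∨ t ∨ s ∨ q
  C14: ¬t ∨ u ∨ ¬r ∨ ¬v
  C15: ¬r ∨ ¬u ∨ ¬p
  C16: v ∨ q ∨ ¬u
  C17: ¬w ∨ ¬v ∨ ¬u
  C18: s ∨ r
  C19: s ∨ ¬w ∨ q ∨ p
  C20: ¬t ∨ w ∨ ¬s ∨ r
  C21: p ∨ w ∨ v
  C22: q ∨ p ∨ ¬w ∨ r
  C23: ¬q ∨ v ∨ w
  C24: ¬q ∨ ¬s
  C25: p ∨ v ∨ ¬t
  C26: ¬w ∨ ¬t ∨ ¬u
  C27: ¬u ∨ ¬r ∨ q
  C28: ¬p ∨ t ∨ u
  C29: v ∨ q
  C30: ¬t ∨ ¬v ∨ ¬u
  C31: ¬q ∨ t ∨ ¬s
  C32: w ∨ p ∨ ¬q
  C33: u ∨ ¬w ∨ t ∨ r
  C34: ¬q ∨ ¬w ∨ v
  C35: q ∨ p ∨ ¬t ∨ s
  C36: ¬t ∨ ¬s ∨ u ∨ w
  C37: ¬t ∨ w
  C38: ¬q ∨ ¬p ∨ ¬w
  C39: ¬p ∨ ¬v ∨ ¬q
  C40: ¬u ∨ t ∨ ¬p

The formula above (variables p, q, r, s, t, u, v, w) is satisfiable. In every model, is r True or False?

True

Suppose r = False.
The clause (s) is unit, so s = True.
The clause (u) is unit, so u = True.
The clause (¬q) is unit, so q = False.
The clause (v) is unit, so v = True.
The clause (w) is unit, so w = True.
That conflicts with the unit clause (¬w).
So every satisfying assignment has r = True.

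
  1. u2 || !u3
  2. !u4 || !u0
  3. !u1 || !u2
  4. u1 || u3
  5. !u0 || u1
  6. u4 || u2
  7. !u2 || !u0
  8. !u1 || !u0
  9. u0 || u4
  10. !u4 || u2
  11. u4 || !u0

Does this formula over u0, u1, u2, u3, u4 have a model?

Suppose u2 = true.
From the singleton clause (!u1), u1 = false.
From the singleton clause (u3), u3 = true.
From the singleton clause (!u0), u0 = false.
From the singleton clause (u4), u4 = true.
This assignment satisfies each clause.
A satisfying assignment: u0=false, u1=false, u2=true, u3=true, u4=true.

Satisfiable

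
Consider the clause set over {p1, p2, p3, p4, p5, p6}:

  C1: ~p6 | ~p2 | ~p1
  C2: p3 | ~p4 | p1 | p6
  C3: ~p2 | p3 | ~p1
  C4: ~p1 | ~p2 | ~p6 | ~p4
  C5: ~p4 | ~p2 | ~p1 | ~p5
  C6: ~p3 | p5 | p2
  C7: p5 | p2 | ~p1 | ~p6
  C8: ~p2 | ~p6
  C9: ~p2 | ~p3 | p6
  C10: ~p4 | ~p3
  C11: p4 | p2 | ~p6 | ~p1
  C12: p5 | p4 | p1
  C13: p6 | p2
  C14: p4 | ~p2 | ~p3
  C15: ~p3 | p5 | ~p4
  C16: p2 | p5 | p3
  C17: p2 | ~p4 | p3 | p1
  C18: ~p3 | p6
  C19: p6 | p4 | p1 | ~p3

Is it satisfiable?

Yes

Branch on p2: set p2 = 0.
(p6) alone gives p6 = 1.
Branch on p3: set p3 = 0.
(p5) alone gives p5 = 1.
Branch on p4: set p4 = 1.
(p1) alone gives p1 = 1.
All clauses are satisfied.
A satisfying assignment: p1=1; p2=0; p3=0; p4=1; p5=1; p6=1.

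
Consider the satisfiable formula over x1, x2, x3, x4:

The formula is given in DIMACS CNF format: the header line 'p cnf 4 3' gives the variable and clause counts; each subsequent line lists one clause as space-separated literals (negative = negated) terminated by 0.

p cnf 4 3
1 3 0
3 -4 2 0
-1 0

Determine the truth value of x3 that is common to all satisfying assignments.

True

Suppose x3 = False.
Unit clause (x1) forces x1 = True.
That conflicts with the unit clause (¬x1).
So every satisfying assignment has x3 = True.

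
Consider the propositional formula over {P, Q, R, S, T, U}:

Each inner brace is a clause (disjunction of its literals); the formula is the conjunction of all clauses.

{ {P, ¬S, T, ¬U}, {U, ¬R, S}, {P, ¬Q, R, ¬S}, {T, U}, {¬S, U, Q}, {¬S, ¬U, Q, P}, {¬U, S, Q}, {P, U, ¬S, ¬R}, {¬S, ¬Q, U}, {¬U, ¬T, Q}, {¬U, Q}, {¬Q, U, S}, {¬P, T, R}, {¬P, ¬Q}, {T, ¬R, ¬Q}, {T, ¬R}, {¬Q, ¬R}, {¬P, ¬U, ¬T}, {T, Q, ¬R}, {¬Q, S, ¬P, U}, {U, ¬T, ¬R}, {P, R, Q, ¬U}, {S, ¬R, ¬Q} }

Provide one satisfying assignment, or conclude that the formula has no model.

P: False, Q: False, R: False, S: False, T: True, U: False

Suppose T = True.
Suppose U = False.
Unit clause (¬R) forces R = False.
Suppose S = False.
Unit clause (¬Q) forces Q = False.
Every clause is now satisfied; P is unconstrained.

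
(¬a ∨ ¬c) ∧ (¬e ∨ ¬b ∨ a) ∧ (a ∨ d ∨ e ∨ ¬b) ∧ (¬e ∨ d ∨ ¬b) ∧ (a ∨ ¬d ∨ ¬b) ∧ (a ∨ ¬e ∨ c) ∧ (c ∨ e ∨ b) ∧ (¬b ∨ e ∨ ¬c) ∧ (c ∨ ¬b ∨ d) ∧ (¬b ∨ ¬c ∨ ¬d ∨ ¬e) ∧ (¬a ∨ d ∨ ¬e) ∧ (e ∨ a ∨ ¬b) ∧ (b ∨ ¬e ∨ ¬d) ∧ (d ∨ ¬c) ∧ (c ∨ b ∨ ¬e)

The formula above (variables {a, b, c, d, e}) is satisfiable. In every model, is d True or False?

True

Suppose d = False.
From the singleton clause (¬c), c = False.
From the singleton clause (¬b), b = False.
From the singleton clause (e), e = True.
But (¬e) is also a unit clause — contradiction.
So every satisfying assignment has d = True.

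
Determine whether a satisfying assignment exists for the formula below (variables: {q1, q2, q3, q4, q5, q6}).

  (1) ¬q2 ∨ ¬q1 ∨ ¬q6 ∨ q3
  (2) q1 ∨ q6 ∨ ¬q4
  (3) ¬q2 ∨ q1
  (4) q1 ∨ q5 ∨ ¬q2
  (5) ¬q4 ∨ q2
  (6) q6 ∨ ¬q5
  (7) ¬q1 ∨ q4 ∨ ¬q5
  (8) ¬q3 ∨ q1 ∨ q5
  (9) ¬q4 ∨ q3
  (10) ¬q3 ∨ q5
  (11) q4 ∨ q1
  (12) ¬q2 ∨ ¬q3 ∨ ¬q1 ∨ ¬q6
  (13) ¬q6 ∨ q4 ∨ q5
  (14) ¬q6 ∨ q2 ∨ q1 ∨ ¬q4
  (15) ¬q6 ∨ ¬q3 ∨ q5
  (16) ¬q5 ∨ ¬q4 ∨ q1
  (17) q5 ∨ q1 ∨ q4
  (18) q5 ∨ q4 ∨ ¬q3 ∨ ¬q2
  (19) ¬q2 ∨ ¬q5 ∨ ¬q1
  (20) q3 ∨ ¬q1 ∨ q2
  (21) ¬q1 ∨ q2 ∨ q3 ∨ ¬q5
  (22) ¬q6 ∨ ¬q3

Try q2 = True.
From the singleton clause (q1), q1 = True.
From the singleton clause (¬q5), q5 = False.
From the singleton clause (¬q3), q3 = False.
From the singleton clause (¬q6), q6 = False.
From the singleton clause (¬q4), q4 = False.
Every clause now holds.
A satisfying assignment: q1 ↦ True; q2 ↦ True; q3 ↦ False; q4 ↦ False; q5 ↦ False; q6 ↦ False.

Satisfiable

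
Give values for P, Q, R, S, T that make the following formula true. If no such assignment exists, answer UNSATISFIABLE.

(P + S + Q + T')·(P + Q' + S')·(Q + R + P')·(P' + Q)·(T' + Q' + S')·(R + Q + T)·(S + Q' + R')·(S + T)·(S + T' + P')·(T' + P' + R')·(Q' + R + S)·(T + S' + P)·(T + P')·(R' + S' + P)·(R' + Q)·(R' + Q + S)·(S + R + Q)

P=0; Q=0; R=0; S=1; T=1

Suppose P = 0.
Suppose Q = 0.
From the singleton clause (R'), R = 0.
From the singleton clause (T), T = 1.
From the singleton clause (S), S = 1.
All clauses are satisfied.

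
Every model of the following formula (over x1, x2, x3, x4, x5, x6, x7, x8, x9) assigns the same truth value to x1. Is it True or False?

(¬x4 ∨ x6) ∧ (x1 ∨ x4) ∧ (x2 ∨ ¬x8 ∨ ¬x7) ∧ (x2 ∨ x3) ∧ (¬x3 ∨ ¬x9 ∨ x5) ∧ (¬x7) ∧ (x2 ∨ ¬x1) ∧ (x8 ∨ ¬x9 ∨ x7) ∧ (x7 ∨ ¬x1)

False

Suppose x1 = True.
(¬x7) alone gives x7 = False.
That conflicts with the unit clause (x7).
So every satisfying assignment has x1 = False.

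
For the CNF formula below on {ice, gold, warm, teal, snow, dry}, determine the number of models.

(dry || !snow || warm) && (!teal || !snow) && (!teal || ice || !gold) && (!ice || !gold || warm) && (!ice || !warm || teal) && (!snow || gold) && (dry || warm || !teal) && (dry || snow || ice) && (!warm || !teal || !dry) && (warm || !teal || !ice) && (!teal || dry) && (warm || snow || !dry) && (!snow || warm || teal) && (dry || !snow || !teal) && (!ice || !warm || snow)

There are 2^6 = 64 truth assignments over (ice, gold, warm, teal, snow, dry).
Split on warm. With warm = true, the clauses containing warm are satisfied and !warm drops from the rest; 4 of the 2^5 = 32 assignments to the other variables satisfy what remains.
With warm = false, by the same count on the reduced clause set, 1 assignment works.
Total: 4 + 1 = 5.

5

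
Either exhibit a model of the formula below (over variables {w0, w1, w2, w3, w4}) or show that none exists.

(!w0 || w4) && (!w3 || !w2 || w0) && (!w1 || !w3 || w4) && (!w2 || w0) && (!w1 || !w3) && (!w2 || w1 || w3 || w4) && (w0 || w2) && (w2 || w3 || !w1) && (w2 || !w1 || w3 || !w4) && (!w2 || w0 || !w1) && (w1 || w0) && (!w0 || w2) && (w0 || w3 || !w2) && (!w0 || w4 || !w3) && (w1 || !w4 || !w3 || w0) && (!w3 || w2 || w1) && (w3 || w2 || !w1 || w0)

Branch on w0: set w0 = true.
From the singleton clause (w4), w4 = true.
From the singleton clause (w2), w2 = true.
Branch on w1: set w1 = false.
Every clause is now satisfied; w3 is unconstrained.

w0: true; w1: false; w2: true; w3: true; w4: true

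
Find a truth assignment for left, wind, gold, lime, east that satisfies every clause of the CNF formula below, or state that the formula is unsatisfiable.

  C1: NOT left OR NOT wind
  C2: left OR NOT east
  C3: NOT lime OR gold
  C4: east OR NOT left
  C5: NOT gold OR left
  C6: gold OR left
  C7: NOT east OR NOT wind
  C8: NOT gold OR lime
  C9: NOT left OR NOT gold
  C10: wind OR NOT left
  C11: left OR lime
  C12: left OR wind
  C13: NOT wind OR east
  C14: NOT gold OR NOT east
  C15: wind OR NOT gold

UNSATISFIABLE

Try left = false.
From the singleton clause (NOT east), east = false.
From the singleton clause (NOT gold), gold = false.
That conflicts with the unit clause (gold).
That branch fails; take left = true instead.
From the singleton clause (NOT wind), wind = false.
That conflicts with the unit clause (wind).
Neither left = true nor left = false works.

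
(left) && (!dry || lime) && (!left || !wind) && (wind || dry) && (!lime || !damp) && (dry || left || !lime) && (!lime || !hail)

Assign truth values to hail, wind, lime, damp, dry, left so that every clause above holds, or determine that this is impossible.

The clause (left) is unit, so left = true.
The clause (!wind) is unit, so wind = false.
The clause (dry) is unit, so dry = true.
The clause (lime) is unit, so lime = true.
The clause (!damp) is unit, so damp = false.
The clause (!hail) is unit, so hail = false.
Every clause now holds.

hail=false, wind=false, lime=true, damp=false, dry=true, left=true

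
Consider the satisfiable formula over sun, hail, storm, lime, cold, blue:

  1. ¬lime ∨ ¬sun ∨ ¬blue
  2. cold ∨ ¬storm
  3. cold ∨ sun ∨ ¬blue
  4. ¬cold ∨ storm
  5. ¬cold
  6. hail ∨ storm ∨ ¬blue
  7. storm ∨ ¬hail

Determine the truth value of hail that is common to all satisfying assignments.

False

Suppose hail = True.
(¬cold) alone gives cold = False.
(¬storm) alone gives storm = False.
That conflicts with the unit clause (storm).
So every satisfying assignment has hail = False.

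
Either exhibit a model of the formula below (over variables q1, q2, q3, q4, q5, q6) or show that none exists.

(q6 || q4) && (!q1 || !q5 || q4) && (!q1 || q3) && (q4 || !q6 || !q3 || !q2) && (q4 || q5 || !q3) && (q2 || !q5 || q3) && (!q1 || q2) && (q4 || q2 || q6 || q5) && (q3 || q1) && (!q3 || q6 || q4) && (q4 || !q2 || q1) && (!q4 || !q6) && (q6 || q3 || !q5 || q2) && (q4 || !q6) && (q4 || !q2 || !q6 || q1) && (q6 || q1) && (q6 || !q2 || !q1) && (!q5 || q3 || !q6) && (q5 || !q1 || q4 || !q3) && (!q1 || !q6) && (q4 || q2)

Branch on q6: set q6 = true.
(!q4) alone gives q4 = false.
But (q4) is also a unit clause — contradiction.
Backtrack on q6: now try q6 = false.
(q4) alone gives q4 = true.
(q1) alone gives q1 = true.
(q3) alone gives q3 = true.
(q2) alone gives q2 = true.
But (!q2) is also a unit clause — contradiction.
Either choice for q6 ends in contradiction.

UNSATISFIABLE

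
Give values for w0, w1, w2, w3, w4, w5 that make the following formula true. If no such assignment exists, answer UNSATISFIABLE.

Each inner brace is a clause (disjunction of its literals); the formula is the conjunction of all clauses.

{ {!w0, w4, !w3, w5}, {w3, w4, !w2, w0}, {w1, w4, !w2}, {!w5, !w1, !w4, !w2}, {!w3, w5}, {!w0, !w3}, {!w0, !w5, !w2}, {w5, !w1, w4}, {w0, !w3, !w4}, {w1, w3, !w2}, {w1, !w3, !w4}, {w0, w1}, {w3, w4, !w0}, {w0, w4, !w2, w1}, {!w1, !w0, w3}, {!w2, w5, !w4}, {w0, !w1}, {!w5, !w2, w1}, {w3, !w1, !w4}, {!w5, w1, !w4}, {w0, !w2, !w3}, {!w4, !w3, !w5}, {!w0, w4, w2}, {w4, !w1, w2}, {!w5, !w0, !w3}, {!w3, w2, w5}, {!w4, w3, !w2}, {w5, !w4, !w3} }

Branch on w3: set w3 = false.
Branch on w1: set w1 = false.
The clause (!w2) is unit, so w2 = false.
The clause (w0) is unit, so w0 = true.
The clause (w4) is unit, so w4 = true.
The clause (!w5) is unit, so w5 = false.
Every clause now holds.

w0: true,  w1: false,  w2: false,  w3: false,  w4: true,  w5: false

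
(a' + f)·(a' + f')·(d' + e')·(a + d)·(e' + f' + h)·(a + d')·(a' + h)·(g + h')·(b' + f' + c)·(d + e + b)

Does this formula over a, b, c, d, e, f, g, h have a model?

Suppose a = 0.
From the singleton clause (d), d = 1.
Now (d') is unsatisfied and unit — conflict.
So a must be the other value — set a = 1.
From the singleton clause (f), f = 1.
Now (f') is unsatisfied and unit — conflict.
Either choice for a ends in contradiction.
No assignment satisfies every clause.

Unsatisfiable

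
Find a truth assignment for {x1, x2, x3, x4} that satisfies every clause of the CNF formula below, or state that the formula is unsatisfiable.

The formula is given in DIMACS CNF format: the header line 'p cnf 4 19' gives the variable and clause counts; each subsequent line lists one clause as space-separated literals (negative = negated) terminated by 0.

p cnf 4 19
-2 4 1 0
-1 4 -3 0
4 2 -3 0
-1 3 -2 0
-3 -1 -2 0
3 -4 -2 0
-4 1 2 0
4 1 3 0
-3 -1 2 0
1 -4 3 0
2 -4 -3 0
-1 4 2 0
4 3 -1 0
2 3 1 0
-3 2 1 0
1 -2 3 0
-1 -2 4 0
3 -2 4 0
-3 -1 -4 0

x1=False; x2=True; x3=True; x4=True

Try x2 = True.
Try x4 = True.
From the singleton clause (x3), x3 = True.
From the singleton clause (¬x1), x1 = False.
This assignment satisfies each clause.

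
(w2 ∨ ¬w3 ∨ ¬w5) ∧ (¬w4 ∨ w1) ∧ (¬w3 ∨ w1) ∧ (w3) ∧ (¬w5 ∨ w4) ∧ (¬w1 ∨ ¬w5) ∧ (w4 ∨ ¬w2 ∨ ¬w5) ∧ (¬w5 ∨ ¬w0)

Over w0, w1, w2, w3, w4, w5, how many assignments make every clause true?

There are 2^6 = 64 truth assignments over (w0, w1, w2, w3, w4, w5).
Split on w1. With w1 = True, the clauses containing w1 are satisfied and ¬w1 drops from the rest; 8 of the 2^5 = 32 assignments to the other variables satisfy what remains.
With w1 = False, by the same count on the reduced clause set, 0 assignments work.
Total: 8 + 0 = 8.

8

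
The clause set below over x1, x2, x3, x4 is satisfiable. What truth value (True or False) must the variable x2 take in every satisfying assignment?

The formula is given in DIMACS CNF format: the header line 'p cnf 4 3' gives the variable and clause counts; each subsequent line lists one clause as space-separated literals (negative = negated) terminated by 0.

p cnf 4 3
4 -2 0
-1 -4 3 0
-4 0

False

Suppose x2 = True.
Unit clause (x4) forces x4 = True.
Now (¬x4) is unsatisfied and unit — conflict.
So every satisfying assignment has x2 = False.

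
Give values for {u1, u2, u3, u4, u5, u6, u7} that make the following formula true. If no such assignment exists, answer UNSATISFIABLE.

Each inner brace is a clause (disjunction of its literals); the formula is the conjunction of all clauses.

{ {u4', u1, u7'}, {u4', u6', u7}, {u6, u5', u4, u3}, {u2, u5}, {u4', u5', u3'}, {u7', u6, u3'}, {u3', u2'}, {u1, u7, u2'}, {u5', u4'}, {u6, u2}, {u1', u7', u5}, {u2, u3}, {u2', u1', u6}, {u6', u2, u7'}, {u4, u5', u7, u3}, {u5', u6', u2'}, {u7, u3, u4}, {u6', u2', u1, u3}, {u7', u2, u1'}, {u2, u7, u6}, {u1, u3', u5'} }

Branch on u2: set u2 = 1.
(u3') alone gives u3 = 0.
Branch on u1: set u1 = 0.
(u7) alone gives u7 = 1.
(u4') alone gives u4 = 0.
(u6') alone gives u6 = 0.
(u5') alone gives u5 = 0.
All clauses are satisfied.

u1: 0; u2: 1; u3: 0; u4: 0; u5: 0; u6: 0; u7: 1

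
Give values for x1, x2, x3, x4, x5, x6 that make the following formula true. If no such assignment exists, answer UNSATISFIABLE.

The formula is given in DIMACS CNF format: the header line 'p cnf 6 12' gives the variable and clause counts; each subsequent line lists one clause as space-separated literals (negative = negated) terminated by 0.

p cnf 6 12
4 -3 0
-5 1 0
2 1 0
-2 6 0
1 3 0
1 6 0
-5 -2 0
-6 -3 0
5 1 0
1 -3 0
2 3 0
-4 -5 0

x1: True,  x2: True,  x3: False,  x4: False,  x5: False,  x6: True

Try x4 = False.
Unit clause (¬x3) forces x3 = False.
Unit clause (x1) forces x1 = True.
Unit clause (x2) forces x2 = True.
Unit clause (x6) forces x6 = True.
Unit clause (¬x5) forces x5 = False.
All clauses are satisfied.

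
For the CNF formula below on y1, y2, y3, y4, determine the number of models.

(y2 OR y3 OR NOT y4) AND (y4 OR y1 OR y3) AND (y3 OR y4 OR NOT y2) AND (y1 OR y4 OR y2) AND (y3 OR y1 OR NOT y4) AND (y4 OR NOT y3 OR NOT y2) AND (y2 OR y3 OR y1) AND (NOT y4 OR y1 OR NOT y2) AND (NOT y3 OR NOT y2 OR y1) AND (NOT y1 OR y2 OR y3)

5

There are 2^4 = 16 truth assignments over (y1, y2, y3, y4).
Split on y1. With y1 = true, the clauses containing y1 are satisfied and NOT y1 drops from the rest; 4 of the 2^3 = 8 assignments to the other variables satisfy what remains.
With y1 = false, by the same count on the reduced clause set, 1 assignment works.
Total: 4 + 1 = 5.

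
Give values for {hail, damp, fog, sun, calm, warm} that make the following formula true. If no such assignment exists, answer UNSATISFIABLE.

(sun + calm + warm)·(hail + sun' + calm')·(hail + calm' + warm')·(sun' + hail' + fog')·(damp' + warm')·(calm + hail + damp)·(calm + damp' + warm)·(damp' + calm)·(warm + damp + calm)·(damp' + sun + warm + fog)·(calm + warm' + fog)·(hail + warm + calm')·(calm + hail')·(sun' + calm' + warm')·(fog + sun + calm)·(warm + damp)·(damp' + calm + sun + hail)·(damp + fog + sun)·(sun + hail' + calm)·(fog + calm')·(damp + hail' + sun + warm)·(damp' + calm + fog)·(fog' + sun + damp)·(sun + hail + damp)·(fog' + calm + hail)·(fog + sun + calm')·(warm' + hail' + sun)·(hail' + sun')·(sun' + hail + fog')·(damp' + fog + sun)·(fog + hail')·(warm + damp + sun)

Case damp = 1:
(warm') alone gives warm = 0.
(calm) alone gives calm = 1.
(hail) alone gives hail = 1.
(fog) alone gives fog = 1.
(sun') alone gives sun = 0.
All clauses are satisfied.

hail ↦ 1,  damp ↦ 1,  fog ↦ 1,  sun ↦ 0,  calm ↦ 1,  warm ↦ 0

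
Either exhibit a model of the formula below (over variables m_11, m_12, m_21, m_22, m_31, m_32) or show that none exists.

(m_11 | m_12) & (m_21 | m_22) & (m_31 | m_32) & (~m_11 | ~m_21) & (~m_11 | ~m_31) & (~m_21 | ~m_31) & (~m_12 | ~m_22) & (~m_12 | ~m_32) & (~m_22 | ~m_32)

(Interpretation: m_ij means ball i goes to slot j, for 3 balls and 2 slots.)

UNSATISFIABLE

Try m_11 = 1.
Unit clause (~m_21) forces m_21 = 0.
Unit clause (m_22) forces m_22 = 1.
Unit clause (~m_31) forces m_31 = 0.
Unit clause (m_32) forces m_32 = 1.
That conflicts with the unit clause (~m_32).
That branch fails; take m_11 = 0 instead.
Unit clause (m_12) forces m_12 = 1.
Unit clause (~m_22) forces m_22 = 0.
Unit clause (m_21) forces m_21 = 1.
Unit clause (~m_31) forces m_31 = 0.
Unit clause (m_32) forces m_32 = 1.
That conflicts with the unit clause (~m_32).
Both values of m_11 lead to a conflict.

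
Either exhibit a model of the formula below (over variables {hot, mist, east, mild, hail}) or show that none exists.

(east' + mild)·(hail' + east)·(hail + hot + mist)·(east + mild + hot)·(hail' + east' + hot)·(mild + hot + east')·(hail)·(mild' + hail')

UNSATISFIABLE

(hail) alone gives hail = 1.
(east) alone gives east = 1.
(mild) alone gives mild = 1.
Now (mild') is unsatisfied and unit — conflict.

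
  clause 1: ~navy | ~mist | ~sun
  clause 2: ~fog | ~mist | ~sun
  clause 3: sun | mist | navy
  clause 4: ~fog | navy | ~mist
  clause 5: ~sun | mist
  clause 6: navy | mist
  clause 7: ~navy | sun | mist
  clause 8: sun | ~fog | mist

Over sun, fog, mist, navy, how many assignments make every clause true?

There are 2^4 = 16 truth assignments over (sun, fog, mist, navy).
Check each against the 8 clauses (columns in the order sun, fog, mist, navy):
  F F F F  ✗ fails (sun | mist | navy)
  F F F T  ✗ fails (~navy | sun | mist)
  F F T F  ✓ satisfies all
  F F T T  ✓ satisfies all
  F T F F  ✗ fails (sun | mist | navy)
  F T F T  ✗ fails (~navy | sun | mist)
  F T T F  ✗ fails (~fog | navy | ~mist)
  F T T T  ✓ satisfies all
  T F F F  ✗ fails (~sun | mist)
  T F F T  ✗ fails (~sun | mist)
  T F T F  ✓ satisfies all
  T F T T  ✗ fails (~navy | ~mist | ~sun)
  T T F F  ✗ fails (~sun | mist)
  T T F T  ✗ fails (~sun | mist)
  T T T F  ✗ fails (~fog | ~mist | ~sun)
  T T T T  ✗ fails (~navy | ~mist | ~sun)
4 of the 16 rows are models.

4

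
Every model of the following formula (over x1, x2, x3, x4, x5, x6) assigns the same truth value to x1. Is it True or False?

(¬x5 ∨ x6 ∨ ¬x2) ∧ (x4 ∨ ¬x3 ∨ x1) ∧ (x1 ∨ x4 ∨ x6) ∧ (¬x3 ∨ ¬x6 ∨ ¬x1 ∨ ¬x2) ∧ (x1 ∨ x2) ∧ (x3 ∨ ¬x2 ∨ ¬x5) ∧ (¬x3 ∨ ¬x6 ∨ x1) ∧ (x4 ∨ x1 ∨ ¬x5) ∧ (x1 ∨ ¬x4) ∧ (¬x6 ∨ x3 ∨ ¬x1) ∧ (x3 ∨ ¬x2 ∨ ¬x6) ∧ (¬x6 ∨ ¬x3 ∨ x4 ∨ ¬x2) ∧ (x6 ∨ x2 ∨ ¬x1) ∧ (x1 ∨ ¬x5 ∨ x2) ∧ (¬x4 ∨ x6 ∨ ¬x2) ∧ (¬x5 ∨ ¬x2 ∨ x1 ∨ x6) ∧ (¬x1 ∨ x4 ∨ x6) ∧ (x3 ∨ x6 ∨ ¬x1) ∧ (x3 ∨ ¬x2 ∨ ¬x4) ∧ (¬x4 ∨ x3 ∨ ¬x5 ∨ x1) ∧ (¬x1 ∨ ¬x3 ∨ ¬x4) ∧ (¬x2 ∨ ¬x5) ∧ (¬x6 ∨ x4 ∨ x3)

Suppose x1 = False.
From the singleton clause (x2), x2 = True.
From the singleton clause (¬x4), x4 = False.
From the singleton clause (¬x3), x3 = False.
From the singleton clause (x6), x6 = True.
But (¬x6) is also a unit clause — contradiction.
So every satisfying assignment has x1 = True.

True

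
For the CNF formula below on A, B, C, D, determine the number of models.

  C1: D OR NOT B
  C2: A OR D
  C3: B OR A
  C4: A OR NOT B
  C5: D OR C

There are 2^4 = 16 truth assignments over (A, B, C, D).
Check each against the 5 clauses (columns in the order A, B, C, D):
  F F F F  ✗ fails (A OR D)
  F F F T  ✗ fails (B OR A)
  F F T F  ✗ fails (A OR D)
  F F T T  ✗ fails (B OR A)
  F T F F  ✗ fails (D OR NOT B)
  F T F T  ✗ fails (A OR NOT B)
  F T T F  ✗ fails (D OR NOT B)
  F T T T  ✗ fails (A OR NOT B)
  T F F F  ✗ fails (D OR C)
  T F F T  ✓ satisfies all
  T F T F  ✓ satisfies all
  T F T T  ✓ satisfies all
  T T F F  ✗ fails (D OR NOT B)
  T T F T  ✓ satisfies all
  T T T F  ✗ fails (D OR NOT B)
  T T T T  ✓ satisfies all
5 of the 16 rows are models.

5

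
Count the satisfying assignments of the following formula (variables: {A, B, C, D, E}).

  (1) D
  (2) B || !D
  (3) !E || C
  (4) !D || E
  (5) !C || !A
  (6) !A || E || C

There are 2^5 = 32 truth assignments over (A, B, C, D, E).
Split on A. With A = true, the clauses containing A are satisfied and !A drops from the rest; 0 of the 2^4 = 16 assignments to the other variables satisfy what remains.
With A = false, by the same count on the reduced clause set, 1 assignment works.
Total: 0 + 1 = 1.

1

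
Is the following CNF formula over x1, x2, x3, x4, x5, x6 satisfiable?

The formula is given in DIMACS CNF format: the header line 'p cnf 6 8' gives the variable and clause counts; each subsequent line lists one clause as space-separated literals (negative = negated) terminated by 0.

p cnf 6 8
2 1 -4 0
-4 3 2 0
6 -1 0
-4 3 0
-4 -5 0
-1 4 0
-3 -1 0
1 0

Unsatisfiable

From the singleton clause (x1), x1 = True.
From the singleton clause (x6), x6 = True.
From the singleton clause (x4), x4 = True.
From the singleton clause (x3), x3 = True.
But (¬x3) is also a unit clause — contradiction.
No assignment satisfies every clause.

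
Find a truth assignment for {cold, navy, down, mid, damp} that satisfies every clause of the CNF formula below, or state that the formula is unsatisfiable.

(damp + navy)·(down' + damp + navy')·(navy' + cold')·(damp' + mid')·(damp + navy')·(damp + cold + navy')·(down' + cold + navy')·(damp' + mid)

Suppose damp = 1.
Unit clause (mid') forces mid = 0.
That conflicts with the unit clause (mid).
Backtrack on damp: now try damp = 0.
Unit clause (navy) forces navy = 1.
That conflicts with the unit clause (navy').
Neither damp = 1 nor damp = 0 works.

UNSATISFIABLE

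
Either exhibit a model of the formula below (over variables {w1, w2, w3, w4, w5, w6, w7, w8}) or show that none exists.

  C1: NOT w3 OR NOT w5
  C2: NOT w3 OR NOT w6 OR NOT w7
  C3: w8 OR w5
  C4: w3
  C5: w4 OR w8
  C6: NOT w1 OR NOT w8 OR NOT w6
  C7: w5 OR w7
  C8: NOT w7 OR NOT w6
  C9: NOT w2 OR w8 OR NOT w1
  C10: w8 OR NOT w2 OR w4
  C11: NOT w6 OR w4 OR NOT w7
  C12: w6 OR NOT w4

w1=true; w2=true; w3=true; w4=false; w5=false; w6=false; w7=true; w8=true

(w3) alone gives w3 = true.
(NOT w5) alone gives w5 = false.
(w8) alone gives w8 = true.
(w7) alone gives w7 = true.
(NOT w6) alone gives w6 = false.
(NOT w4) alone gives w4 = false.
All clauses hold; w1, w2 can take either value.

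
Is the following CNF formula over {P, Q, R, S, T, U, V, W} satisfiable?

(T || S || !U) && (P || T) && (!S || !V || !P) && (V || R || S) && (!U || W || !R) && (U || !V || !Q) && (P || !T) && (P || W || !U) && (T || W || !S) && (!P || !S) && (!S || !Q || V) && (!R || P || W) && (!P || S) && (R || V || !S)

Branch on P: set P = true.
From the singleton clause (!S), S = false.
But (S) is also a unit clause — contradiction.
Undo P and try P = false.
From the singleton clause (T), T = true.
But (!T) is also a unit clause — contradiction.
Both values of P lead to a conflict.
No assignment satisfies every clause.

No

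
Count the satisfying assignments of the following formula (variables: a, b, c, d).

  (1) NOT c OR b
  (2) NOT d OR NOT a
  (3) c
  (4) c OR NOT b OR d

3

There are 2^4 = 16 truth assignments over (a, b, c, d).
Check each against the 4 clauses (columns in the order a, b, c, d):
  F F F F  ✗ fails (c)
  F F F T  ✗ fails (c)
  F F T F  ✗ fails (NOT c OR b)
  F F T T  ✗ fails (NOT c OR b)
  F T F F  ✗ fails (c)
  F T F T  ✗ fails (c)
  F T T F  ✓ satisfies all
  F T T T  ✓ satisfies all
  T F F F  ✗ fails (c)
  T F F T  ✗ fails (NOT d OR NOT a)
  T F T F  ✗ fails (NOT c OR b)
  T F T T  ✗ fails (NOT c OR b)
  T T F F  ✗ fails (c)
  T T F T  ✗ fails (NOT d OR NOT a)
  T T T F  ✓ satisfies all
  T T T T  ✗ fails (NOT d OR NOT a)
3 of the 16 rows are models.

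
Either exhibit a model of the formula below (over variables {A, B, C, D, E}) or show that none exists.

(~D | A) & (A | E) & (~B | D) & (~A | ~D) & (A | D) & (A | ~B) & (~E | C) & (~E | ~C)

A: 1,  B: 0,  C: 1,  D: 0,  E: 0

Try D = 0.
(~B) alone gives B = 0.
(A) alone gives A = 1.
Try E = 0.
No clause remains; C is free.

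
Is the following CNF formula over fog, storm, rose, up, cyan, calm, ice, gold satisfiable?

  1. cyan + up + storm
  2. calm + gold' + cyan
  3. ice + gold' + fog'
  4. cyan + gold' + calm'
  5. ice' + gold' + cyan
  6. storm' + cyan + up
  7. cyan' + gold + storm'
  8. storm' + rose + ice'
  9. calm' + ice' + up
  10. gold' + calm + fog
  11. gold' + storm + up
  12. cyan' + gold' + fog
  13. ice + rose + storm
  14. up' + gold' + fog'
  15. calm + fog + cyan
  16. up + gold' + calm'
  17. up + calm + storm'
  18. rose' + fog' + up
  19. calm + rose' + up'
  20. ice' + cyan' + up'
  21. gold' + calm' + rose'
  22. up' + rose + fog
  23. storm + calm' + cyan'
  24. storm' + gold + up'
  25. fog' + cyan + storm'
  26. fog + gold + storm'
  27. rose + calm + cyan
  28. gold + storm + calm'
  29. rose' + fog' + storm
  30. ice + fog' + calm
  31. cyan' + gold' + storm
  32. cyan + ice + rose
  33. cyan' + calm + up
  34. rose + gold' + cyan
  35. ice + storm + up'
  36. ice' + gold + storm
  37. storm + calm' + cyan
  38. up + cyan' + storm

Suppose cyan = 1.
Suppose gold = 1.
From the singleton clause (fog), fog = 1.
From the singleton clause (ice), ice = 1.
From the singleton clause (up'), up = 0.
From the singleton clause (calm'), calm = 0.
That conflicts with the unit clause (calm).
Backtrack on gold: now try gold = 0.
From the singleton clause (storm'), storm = 0.
From the singleton clause (calm'), calm = 0.
From the singleton clause (up), up = 1.
From the singleton clause (rose'), rose = 0.
From the singleton clause (ice), ice = 1.
That conflicts with the unit clause (ice').
Neither gold = 1 nor gold = 0 works.
Backtrack on cyan: now try cyan = 0.
Suppose up = 1.
Suppose calm = 1.
From the singleton clause (gold'), gold = 0.
From the singleton clause (storm'), storm = 0.
That conflicts with the unit clause (storm).
Backtrack on calm: now try calm = 0.
From the singleton clause (gold'), gold = 0.
From the singleton clause (fog), fog = 1.
From the singleton clause (rose'), rose = 0.
That conflicts with the unit clause (rose).
Neither calm = 1 nor calm = 0 works.
Backtrack on up: now try up = 0.
From the singleton clause (storm), storm = 1.
That conflicts with the unit clause (storm').
Neither up = 1 nor up = 0 works.
Neither cyan = 1 nor cyan = 0 works.
No assignment satisfies every clause.

Unsatisfiable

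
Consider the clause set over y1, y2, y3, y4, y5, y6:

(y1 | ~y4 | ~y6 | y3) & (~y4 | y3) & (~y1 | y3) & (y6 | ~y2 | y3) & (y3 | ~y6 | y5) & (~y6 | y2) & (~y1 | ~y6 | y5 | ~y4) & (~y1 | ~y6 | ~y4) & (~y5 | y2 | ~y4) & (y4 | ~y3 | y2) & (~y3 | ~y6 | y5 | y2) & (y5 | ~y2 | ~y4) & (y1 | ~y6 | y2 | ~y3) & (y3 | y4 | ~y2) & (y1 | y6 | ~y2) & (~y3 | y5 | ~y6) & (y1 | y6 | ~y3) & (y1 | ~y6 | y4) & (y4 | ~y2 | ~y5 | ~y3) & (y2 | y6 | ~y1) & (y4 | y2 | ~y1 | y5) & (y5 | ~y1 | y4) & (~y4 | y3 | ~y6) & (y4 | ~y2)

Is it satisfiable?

Yes

Case y4 = 0:
(~y2) alone gives y2 = 0.
(~y6) alone gives y6 = 0.
(~y3) alone gives y3 = 0.
(~y1) alone gives y1 = 0.
All clauses hold; y5 can take either value.
A satisfying assignment: y1: 0,  y2: 0,  y3: 0,  y4: 0,  y5: 1,  y6: 0.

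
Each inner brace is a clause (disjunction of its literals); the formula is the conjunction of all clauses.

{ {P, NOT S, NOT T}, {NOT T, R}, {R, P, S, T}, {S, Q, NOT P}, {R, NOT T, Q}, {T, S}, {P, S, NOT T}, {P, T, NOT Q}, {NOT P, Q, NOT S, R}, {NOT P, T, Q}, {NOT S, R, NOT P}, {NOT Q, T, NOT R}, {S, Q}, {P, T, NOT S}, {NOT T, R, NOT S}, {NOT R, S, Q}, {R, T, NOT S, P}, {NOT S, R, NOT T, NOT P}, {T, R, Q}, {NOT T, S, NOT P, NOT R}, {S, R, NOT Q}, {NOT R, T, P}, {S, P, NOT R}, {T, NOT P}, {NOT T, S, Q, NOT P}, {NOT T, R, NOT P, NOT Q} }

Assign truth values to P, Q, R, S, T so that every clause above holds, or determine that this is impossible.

Case T = true:
The clause (R) is unit, so R = true.
Case P = true:
The clause (S) is unit, so S = true.
All clauses hold; Q can take either value.

P: true,  Q: true,  R: true,  S: true,  T: true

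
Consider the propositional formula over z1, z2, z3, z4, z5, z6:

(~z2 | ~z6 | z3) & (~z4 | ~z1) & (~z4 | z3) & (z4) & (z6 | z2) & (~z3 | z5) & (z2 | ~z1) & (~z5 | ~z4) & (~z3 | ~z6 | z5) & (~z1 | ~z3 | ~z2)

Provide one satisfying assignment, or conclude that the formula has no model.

UNSATISFIABLE

The clause (z4) is unit, so z4 = 1.
The clause (~z1) is unit, so z1 = 0.
The clause (z3) is unit, so z3 = 1.
The clause (z5) is unit, so z5 = 1.
That conflicts with the unit clause (~z5).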